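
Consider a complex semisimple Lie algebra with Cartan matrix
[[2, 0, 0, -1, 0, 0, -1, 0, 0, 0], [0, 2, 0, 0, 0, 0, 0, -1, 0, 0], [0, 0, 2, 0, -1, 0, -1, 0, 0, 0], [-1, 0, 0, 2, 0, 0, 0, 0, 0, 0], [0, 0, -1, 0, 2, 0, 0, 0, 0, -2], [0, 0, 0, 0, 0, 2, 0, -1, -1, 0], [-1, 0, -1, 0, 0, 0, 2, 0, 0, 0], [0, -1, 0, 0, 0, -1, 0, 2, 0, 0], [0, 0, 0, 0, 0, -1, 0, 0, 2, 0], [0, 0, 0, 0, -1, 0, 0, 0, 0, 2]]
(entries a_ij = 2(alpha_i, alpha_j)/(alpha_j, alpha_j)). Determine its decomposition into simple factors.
type A_4 + type B_6

The diagram associated to this matrix has two connected components: the simple roots {alpha_2, alpha_6, alpha_8, alpha_9} form a chain of 4 nodes with single edges (A_4), and {alpha_1, alpha_3, alpha_4, alpha_5, alpha_7, alpha_10} form a chain of 6 nodes with a double edge at one end; the terminal node there is the unique short simple root (B_6). A semisimple Lie algebra decomposes uniquely as the direct sum of simple ideals, one per connected component of its Dynkin diagram, so g ≅ A_4 ⊕ B_6 (dimension 24 + 78 = 102).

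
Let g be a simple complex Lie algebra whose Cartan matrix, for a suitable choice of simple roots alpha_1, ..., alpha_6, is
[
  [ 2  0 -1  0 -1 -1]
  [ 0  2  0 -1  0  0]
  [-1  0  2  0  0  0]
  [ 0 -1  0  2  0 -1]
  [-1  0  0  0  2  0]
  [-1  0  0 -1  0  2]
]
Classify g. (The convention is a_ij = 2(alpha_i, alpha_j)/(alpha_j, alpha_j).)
The matrix has rank 6 with 2's on the diagonal. Reading the off-diagonal entries as Dynkin edges (a single edge where a_ij = a_ji = -1; a double or triple edge where a_ij * a_ji = 2 or 3), the diagram is a chain of 4 nodes with a fork of two nodes at one end (D_6). One simple-root ordering that puts it in standard form is (alpha_2, alpha_4, alpha_6, alpha_1, alpha_3, alpha_5). So the algebra is type D_6, i.e. so(12).

type D_6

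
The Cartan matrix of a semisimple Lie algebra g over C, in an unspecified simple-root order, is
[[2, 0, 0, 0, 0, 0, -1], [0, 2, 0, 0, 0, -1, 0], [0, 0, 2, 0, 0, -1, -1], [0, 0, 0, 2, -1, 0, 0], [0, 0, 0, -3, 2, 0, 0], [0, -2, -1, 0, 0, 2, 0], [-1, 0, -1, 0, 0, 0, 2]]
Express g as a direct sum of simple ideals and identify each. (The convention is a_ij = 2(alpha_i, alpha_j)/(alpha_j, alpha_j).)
The diagram associated to this matrix has two connected components: the simple roots {alpha_1, alpha_2, alpha_3, alpha_6, alpha_7} form a chain of 5 nodes with a double edge at one end; the terminal node there is the unique short simple root (B_5), and {alpha_4, alpha_5} form two nodes joined by a triple edge (G_2). A semisimple Lie algebra decomposes uniquely as the direct sum of simple ideals, one per connected component of its Dynkin diagram, so g ≅ B_5 ⊕ G_2 (dimension 55 + 14 = 69).

type B_5 ⊕ type G_2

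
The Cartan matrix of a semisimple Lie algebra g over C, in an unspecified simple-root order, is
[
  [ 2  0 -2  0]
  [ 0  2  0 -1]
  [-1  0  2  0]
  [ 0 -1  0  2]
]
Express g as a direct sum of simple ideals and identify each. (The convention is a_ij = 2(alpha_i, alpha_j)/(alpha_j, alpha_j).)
The diagram associated to this matrix has two connected components: the simple roots {alpha_2, alpha_4} form a chain of 2 nodes with single edges (A_2), and {alpha_1, alpha_3} form a chain of 2 nodes with a double edge at one end; the terminal node there is the unique short simple root (B_2). A semisimple Lie algebra decomposes uniquely as the direct sum of simple ideals, one per connected component of its Dynkin diagram, so g ≅ A_2 ⊕ B_2 (dimension 8 + 10 = 18).

type A_2 ⊕ type B_2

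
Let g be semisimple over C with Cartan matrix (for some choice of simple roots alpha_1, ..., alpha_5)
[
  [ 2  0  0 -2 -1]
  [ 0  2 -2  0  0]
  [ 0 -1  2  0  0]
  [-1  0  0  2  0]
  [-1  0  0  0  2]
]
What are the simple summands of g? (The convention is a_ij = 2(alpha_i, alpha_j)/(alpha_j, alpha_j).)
The diagram associated to this matrix has two connected components: the simple roots {alpha_2, alpha_3} form a chain of 2 nodes with a double edge at one end; the terminal node there is the unique short simple root (B_2), and {alpha_1, alpha_4, alpha_5} form a chain of 3 nodes with a double edge at one end; the terminal node there is the unique short simple root (B_3). A semisimple Lie algebra decomposes uniquely as the direct sum of simple ideals, one per connected component of its Dynkin diagram, so g ≅ B_2 ⊕ B_3 (dimension 10 + 21 = 31).

B_2 + B_3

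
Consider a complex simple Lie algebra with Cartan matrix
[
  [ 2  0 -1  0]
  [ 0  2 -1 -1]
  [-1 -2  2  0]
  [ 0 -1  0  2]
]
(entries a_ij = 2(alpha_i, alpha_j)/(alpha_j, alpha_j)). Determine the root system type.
type F_4

The matrix has rank 4 with 2's on the diagonal. Reading the off-diagonal entries as Dynkin edges (a single edge where a_ij = a_ji = -1; a double or triple edge where a_ij * a_ji = 2 or 3), the diagram is a chain of 4 nodes with a double edge between the middle two (F_4). One simple-root ordering that puts it in standard form is (alpha_1, alpha_3, alpha_2, alpha_4). So the algebra is type F_4.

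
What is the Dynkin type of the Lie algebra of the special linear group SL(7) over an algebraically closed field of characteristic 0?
A6

This is sl(7), which has dimension 7^2 - 1 = 48 and rank 7 - 1 = 6 (a Cartan subalgebra is the diagonal traceless matrices). In the classification of classical Lie algebras, the special linear algebra sl(n+1) has type A_n; here n = 6, so the Dynkin diagram is a chain of 6 nodes with single edges (A_6). Hence the type is A_6.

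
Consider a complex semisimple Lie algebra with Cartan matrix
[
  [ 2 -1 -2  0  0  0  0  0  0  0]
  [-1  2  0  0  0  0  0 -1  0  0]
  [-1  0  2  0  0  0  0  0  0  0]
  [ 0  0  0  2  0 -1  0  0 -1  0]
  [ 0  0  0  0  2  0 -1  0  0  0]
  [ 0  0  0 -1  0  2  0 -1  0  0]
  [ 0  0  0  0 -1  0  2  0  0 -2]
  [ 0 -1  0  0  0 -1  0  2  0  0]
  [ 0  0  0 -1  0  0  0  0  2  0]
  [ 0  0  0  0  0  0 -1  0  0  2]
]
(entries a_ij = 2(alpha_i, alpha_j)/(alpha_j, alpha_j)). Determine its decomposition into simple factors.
B_3 + B_7

The diagram associated to this matrix has two connected components: the simple roots {alpha_5, alpha_7, alpha_10} form a chain of 3 nodes with a double edge at one end; the terminal node there is the unique short simple root (B_3), and {alpha_1, alpha_2, alpha_3, alpha_4, alpha_6, alpha_8, alpha_9} form a chain of 7 nodes with a double edge at one end; the terminal node there is the unique short simple root (B_7). A semisimple Lie algebra decomposes uniquely as the direct sum of simple ideals, one per connected component of its Dynkin diagram, so g ≅ B_3 ⊕ B_7 (dimension 21 + 105 = 126).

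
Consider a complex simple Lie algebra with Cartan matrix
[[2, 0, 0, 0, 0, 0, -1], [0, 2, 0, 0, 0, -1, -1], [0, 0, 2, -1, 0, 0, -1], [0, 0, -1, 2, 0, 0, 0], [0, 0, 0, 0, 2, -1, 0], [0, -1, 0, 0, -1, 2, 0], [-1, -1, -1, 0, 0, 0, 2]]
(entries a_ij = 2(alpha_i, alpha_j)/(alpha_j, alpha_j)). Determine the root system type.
The matrix has rank 7 with 2's on the diagonal. Reading the off-diagonal entries as Dynkin edges (a single edge where a_ij = a_ji = -1; a double or triple edge where a_ij * a_ji = 2 or 3), the diagram is a chain of 6 nodes with one extra node attached to the third node from one end (E_7). One simple-root ordering that puts it in standard form is (alpha_4, alpha_1, alpha_3, alpha_7, alpha_2, alpha_6, alpha_5). So the algebra is type E_7.

E7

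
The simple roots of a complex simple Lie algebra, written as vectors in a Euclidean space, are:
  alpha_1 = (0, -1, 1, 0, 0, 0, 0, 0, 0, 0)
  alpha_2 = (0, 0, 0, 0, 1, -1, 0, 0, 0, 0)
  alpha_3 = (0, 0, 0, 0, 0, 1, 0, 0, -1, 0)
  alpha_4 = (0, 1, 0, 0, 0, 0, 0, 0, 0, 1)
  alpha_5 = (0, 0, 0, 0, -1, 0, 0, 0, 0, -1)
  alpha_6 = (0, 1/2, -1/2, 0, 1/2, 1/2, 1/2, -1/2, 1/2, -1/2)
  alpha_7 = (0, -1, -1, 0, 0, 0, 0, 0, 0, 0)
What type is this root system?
Compute the Cartan integers a_ij = 2(alpha_i, alpha_j)/(alpha_j, alpha_j); the resulting 7x7 Cartan matrix is
[[2, 0, 0, -1, 0, -1, 0], [0, 2, -1, 0, -1, 0, 0], [0, -1, 2, 0, 0, 0, 0], [-1, 0, 0, 2, -1, 0, -1], [0, -1, 0, -1, 2, 0, 0], [-1, 0, 0, 0, 0, 2, 0], [0, 0, 0, -1, 0, 0, 2]].
All simple roots have the same length, so the diagram is simply laced. The associated Dynkin diagram is a chain of 6 nodes with one extra node attached to the third node from one end (E_7), so the type is E_7.

E_7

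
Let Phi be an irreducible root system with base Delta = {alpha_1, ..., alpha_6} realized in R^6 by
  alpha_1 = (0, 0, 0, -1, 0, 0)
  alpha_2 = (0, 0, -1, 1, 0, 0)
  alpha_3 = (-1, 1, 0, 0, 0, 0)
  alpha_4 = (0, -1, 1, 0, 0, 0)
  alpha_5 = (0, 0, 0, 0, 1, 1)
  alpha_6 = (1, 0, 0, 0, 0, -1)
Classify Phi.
B_6

Compute the Cartan integers a_ij = 2(alpha_i, alpha_j)/(alpha_j, alpha_j); the resulting 6x6 Cartan matrix is
[[2, -1, 0, 0, 0, 0], [-2, 2, 0, -1, 0, 0], [0, 0, 2, -1, 0, -1], [0, -1, -1, 2, 0, 0], [0, 0, 0, 0, 2, -1], [0, 0, -1, 0, -1, 2]].
The roots have two lengths (squared-length ratio 2:1); the short ones are alpha_{1}. The associated Dynkin diagram is a chain of 6 nodes with a double edge at one end; the terminal node there is the unique short simple root (B_6), so the type is B_6 (the algebra so(13)).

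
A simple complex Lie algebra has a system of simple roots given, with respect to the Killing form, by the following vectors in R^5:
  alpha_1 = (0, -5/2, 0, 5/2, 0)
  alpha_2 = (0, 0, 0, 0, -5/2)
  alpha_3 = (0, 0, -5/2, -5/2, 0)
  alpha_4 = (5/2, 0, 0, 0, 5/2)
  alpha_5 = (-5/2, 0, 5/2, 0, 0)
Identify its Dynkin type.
type B_5

Compute the Cartan integers a_ij = 2(alpha_i, alpha_j)/(alpha_j, alpha_j); the resulting 5x5 Cartan matrix is
[[2, 0, -1, 0, 0], [0, 2, 0, -1, 0], [-1, 0, 2, 0, -1], [0, -2, 0, 2, -1], [0, 0, -1, -1, 2]].
The roots have two lengths (squared-length ratio 2:1); the short ones are alpha_{2}. The associated Dynkin diagram is a chain of 5 nodes with a double edge at one end; the terminal node there is the unique short simple root (B_5), so the type is B_5 (the algebra so(11)).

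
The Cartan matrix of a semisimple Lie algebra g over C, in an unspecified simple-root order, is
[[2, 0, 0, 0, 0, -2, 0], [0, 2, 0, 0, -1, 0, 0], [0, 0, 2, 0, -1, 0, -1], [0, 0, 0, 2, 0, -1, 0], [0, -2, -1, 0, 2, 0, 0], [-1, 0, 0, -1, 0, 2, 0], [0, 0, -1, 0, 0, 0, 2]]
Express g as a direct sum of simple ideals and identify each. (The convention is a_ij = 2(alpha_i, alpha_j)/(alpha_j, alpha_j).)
B4 ⊕ C3

The diagram associated to this matrix has two connected components: the simple roots {alpha_2, alpha_3, alpha_5, alpha_7} form a chain of 4 nodes with a double edge at one end; the terminal node there is the unique short simple root (B_4), and {alpha_1, alpha_4, alpha_6} form a chain of 3 nodes with a double edge at one end; the terminal node there is the unique long simple root (C_3). A semisimple Lie algebra decomposes uniquely as the direct sum of simple ideals, one per connected component of its Dynkin diagram, so g ≅ B_4 ⊕ C_3 (dimension 36 + 21 = 57).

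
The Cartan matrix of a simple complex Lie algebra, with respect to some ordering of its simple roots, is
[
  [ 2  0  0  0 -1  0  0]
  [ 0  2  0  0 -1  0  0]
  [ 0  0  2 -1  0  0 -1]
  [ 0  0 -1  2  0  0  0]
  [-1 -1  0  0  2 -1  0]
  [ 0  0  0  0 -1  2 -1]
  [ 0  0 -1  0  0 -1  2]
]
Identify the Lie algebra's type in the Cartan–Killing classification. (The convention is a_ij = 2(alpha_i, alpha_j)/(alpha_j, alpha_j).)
D7

The matrix has rank 7 with 2's on the diagonal. Reading the off-diagonal entries as Dynkin edges (a single edge where a_ij = a_ji = -1; a double or triple edge where a_ij * a_ji = 2 or 3), the diagram is a chain of 5 nodes with a fork of two nodes at one end (D_7). One simple-root ordering that puts it in standard form is (alpha_4, alpha_3, alpha_7, alpha_6, alpha_5, alpha_1, alpha_2). So the algebra is type D_7, i.e. so(14).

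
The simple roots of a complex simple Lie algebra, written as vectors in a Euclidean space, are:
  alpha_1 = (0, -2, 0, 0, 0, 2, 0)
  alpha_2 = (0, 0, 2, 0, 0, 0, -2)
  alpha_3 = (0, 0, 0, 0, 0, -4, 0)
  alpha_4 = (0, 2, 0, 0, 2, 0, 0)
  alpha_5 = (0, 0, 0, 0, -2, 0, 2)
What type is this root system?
C_5 (sp(10))

Compute the Cartan integers a_ij = 2(alpha_i, alpha_j)/(alpha_j, alpha_j); the resulting 5x5 Cartan matrix is
[[2, 0, -1, -1, 0], [0, 2, 0, 0, -1], [-2, 0, 2, 0, 0], [-1, 0, 0, 2, -1], [0, -1, 0, -1, 2]].
The roots have two lengths (squared-length ratio 2:1); the short ones are alpha_{1,2,4,5}. The associated Dynkin diagram is a chain of 5 nodes with a double edge at one end; the terminal node there is the unique long simple root (C_5), so the type is C_5 (the algebra sp(10)).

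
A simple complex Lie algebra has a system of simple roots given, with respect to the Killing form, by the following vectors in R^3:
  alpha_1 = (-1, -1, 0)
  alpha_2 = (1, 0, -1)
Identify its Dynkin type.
Compute the Cartan integers a_ij = 2(alpha_i, alpha_j)/(alpha_j, alpha_j); the resulting 2x2 Cartan matrix is
[[2, -1], [-1, 2]].
All simple roots have the same length, so the diagram is simply laced. The associated Dynkin diagram is a chain of 2 nodes with single edges (A_2), so the type is A_2 (the algebra sl(3)).

A_2 (sl(3))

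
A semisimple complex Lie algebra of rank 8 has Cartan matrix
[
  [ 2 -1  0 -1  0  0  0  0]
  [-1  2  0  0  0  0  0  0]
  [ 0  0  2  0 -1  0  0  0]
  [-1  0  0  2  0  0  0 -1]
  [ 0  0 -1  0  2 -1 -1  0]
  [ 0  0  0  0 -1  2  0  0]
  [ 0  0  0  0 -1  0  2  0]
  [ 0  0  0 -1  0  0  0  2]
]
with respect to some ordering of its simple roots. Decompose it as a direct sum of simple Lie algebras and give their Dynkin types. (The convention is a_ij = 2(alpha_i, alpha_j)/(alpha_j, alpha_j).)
A4 ⊕ D4

The diagram associated to this matrix has two connected components: the simple roots {alpha_1, alpha_2, alpha_4, alpha_8} form a chain of 4 nodes with single edges (A_4), and {alpha_3, alpha_5, alpha_6, alpha_7} form a chain of 2 nodes with a fork of two nodes at one end (D_4). A semisimple Lie algebra decomposes uniquely as the direct sum of simple ideals, one per connected component of its Dynkin diagram, so g ≅ A_4 ⊕ D_4 (dimension 24 + 28 = 52).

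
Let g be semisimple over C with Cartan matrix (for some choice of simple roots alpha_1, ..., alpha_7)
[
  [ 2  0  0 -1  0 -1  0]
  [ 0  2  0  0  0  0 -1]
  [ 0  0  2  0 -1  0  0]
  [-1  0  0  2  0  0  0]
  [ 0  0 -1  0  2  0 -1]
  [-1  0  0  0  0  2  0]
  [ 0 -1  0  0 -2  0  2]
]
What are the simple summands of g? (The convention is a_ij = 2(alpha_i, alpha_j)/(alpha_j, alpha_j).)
The diagram associated to this matrix has two connected components: the simple roots {alpha_1, alpha_4, alpha_6} form a chain of 3 nodes with single edges (A_3), and {alpha_2, alpha_3, alpha_5, alpha_7} form a chain of 4 nodes with a double edge between the middle two (F_4). A semisimple Lie algebra decomposes uniquely as the direct sum of simple ideals, one per connected component of its Dynkin diagram, so g ≅ A_3 ⊕ F_4 (dimension 15 + 52 = 67).

A_3 ⊕ F_4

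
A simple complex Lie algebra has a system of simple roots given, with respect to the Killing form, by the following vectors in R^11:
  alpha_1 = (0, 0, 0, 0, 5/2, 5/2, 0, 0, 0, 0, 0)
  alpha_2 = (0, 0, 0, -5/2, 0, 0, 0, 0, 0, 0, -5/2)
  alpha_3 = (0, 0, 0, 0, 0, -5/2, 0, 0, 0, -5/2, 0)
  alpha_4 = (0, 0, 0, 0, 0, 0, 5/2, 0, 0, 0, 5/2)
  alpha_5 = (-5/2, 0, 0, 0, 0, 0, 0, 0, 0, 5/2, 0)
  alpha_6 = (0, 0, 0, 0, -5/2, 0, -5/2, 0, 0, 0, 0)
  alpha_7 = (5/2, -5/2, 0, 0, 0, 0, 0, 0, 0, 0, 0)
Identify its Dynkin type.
type A_7

Compute the Cartan integers a_ij = 2(alpha_i, alpha_j)/(alpha_j, alpha_j); the resulting 7x7 Cartan matrix is
[[2, 0, -1, 0, 0, -1, 0], [0, 2, 0, -1, 0, 0, 0], [-1, 0, 2, 0, -1, 0, 0], [0, -1, 0, 2, 0, -1, 0], [0, 0, -1, 0, 2, 0, -1], [-1, 0, 0, -1, 0, 2, 0], [0, 0, 0, 0, -1, 0, 2]].
All simple roots have the same length, so the diagram is simply laced. The associated Dynkin diagram is a chain of 7 nodes with single edges (A_7), so the type is A_7 (the algebra sl(8)).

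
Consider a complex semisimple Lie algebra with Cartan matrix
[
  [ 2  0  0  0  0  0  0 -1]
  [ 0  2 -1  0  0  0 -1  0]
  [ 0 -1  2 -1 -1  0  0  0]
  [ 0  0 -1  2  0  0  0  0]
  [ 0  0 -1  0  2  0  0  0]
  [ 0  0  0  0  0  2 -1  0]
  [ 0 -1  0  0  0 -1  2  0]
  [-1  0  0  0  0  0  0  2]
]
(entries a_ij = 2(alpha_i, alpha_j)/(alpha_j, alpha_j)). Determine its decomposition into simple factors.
type A_2 + type D_6

The diagram associated to this matrix has two connected components: the simple roots {alpha_1, alpha_8} form a chain of 2 nodes with single edges (A_2), and {alpha_2, alpha_3, alpha_4, alpha_5, alpha_6, alpha_7} form a chain of 4 nodes with a fork of two nodes at one end (D_6). A semisimple Lie algebra decomposes uniquely as the direct sum of simple ideals, one per connected component of its Dynkin diagram, so g ≅ A_2 ⊕ D_6 (dimension 8 + 66 = 74).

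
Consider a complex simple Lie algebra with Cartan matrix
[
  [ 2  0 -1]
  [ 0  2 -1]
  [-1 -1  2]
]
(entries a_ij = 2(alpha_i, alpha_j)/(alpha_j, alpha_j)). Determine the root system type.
A_3 (sl(4))

The matrix has rank 3 with 2's on the diagonal. Reading the off-diagonal entries as Dynkin edges (a single edge where a_ij = a_ji = -1; a double or triple edge where a_ij * a_ji = 2 or 3), the diagram is a chain of 3 nodes with single edges (A_3). One simple-root ordering that puts it in standard form is (alpha_2, alpha_3, alpha_1). So the algebra is type A_3, i.e. sl(4).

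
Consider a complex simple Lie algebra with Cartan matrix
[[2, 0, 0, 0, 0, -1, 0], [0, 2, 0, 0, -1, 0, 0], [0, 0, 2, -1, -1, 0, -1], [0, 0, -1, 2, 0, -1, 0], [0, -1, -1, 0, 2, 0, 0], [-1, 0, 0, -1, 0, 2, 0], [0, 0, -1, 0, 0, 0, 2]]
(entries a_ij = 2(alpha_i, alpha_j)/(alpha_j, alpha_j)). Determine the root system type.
The matrix has rank 7 with 2's on the diagonal. Reading the off-diagonal entries as Dynkin edges (a single edge where a_ij = a_ji = -1; a double or triple edge where a_ij * a_ji = 2 or 3), the diagram is a chain of 6 nodes with one extra node attached to the third node from one end (E_7). One simple-root ordering that puts it in standard form is (alpha_2, alpha_7, alpha_5, alpha_3, alpha_4, alpha_6, alpha_1). So the algebra is type E_7.

E_7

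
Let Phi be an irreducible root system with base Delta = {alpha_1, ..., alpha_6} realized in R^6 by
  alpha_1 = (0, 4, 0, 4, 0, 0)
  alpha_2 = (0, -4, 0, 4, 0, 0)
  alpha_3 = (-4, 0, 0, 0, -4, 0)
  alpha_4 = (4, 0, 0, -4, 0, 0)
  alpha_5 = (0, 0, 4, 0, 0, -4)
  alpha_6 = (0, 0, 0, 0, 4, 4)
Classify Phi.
D_6

Compute the Cartan integers a_ij = 2(alpha_i, alpha_j)/(alpha_j, alpha_j); the resulting 6x6 Cartan matrix is
[[2, 0, 0, -1, 0, 0], [0, 2, 0, -1, 0, 0], [0, 0, 2, -1, 0, -1], [-1, -1, -1, 2, 0, 0], [0, 0, 0, 0, 2, -1], [0, 0, -1, 0, -1, 2]].
All simple roots have the same length, so the diagram is simply laced. The associated Dynkin diagram is a chain of 4 nodes with a fork of two nodes at one end (D_6), so the type is D_6 (the algebra so(12)).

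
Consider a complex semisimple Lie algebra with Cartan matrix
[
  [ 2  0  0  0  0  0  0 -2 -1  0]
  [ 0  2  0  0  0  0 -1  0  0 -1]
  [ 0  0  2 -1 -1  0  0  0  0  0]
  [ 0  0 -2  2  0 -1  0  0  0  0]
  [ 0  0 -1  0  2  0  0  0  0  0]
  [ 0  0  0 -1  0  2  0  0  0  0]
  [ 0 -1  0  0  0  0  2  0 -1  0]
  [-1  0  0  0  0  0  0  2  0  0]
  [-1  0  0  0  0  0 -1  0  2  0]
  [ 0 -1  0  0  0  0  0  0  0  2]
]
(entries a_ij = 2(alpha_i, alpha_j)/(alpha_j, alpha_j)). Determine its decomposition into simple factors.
type B_6 + type F_4

The diagram associated to this matrix has two connected components: the simple roots {alpha_1, alpha_2, alpha_7, alpha_8, alpha_9, alpha_10} form a chain of 6 nodes with a double edge at one end; the terminal node there is the unique short simple root (B_6), and {alpha_3, alpha_4, alpha_5, alpha_6} form a chain of 4 nodes with a double edge between the middle two (F_4). A semisimple Lie algebra decomposes uniquely as the direct sum of simple ideals, one per connected component of its Dynkin diagram, so g ≅ B_6 ⊕ F_4 (dimension 78 + 52 = 130).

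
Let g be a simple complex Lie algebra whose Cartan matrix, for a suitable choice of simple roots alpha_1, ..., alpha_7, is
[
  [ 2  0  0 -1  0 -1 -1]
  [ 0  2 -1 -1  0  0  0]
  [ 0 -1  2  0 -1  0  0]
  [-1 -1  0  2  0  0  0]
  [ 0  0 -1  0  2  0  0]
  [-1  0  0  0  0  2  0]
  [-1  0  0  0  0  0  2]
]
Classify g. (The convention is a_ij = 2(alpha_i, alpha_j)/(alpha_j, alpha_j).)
The matrix has rank 7 with 2's on the diagonal. Reading the off-diagonal entries as Dynkin edges (a single edge where a_ij = a_ji = -1; a double or triple edge where a_ij * a_ji = 2 or 3), the diagram is a chain of 5 nodes with a fork of two nodes at one end (D_7). One simple-root ordering that puts it in standard form is (alpha_5, alpha_3, alpha_2, alpha_4, alpha_1, alpha_6, alpha_7). So the algebra is type D_7, i.e. so(14).

D_7 (so(14))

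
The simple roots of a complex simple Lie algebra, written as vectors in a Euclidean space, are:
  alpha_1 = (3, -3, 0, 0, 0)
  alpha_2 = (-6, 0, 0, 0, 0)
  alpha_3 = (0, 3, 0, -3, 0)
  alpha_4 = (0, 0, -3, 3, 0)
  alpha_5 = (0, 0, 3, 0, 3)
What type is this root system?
Compute the Cartan integers a_ij = 2(alpha_i, alpha_j)/(alpha_j, alpha_j); the resulting 5x5 Cartan matrix is
[[2, -1, -1, 0, 0], [-2, 2, 0, 0, 0], [-1, 0, 2, -1, 0], [0, 0, -1, 2, -1], [0, 0, 0, -1, 2]].
The roots have two lengths (squared-length ratio 2:1); the short ones are alpha_{1,3,4,5}. The associated Dynkin diagram is a chain of 5 nodes with a double edge at one end; the terminal node there is the unique long simple root (C_5), so the type is C_5 (the algebra sp(10)).

type C_5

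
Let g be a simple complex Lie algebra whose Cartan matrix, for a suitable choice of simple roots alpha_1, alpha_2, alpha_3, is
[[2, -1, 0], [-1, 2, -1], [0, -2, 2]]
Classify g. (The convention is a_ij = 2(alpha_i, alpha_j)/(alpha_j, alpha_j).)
C3

The matrix has rank 3 with 2's on the diagonal. Reading the off-diagonal entries as Dynkin edges (a single edge where a_ij = a_ji = -1; a double or triple edge where a_ij * a_ji = 2 or 3), the diagram is a chain of 3 nodes with a double edge at one end; the terminal node there is the unique long simple root (C_3). One simple-root ordering that puts it in standard form is (alpha_1, alpha_2, alpha_3). So the algebra is type C_3, i.e. sp(6).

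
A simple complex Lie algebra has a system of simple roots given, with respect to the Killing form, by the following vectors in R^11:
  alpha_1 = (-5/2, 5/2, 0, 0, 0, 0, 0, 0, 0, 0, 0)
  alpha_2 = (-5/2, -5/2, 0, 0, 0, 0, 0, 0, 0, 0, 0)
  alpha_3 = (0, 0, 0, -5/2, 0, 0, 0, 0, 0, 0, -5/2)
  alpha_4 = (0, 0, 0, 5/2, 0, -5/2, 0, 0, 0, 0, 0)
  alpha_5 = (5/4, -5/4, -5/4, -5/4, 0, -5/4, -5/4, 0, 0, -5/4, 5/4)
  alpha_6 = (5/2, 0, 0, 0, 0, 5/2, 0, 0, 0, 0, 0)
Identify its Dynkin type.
Compute the Cartan integers a_ij = 2(alpha_i, alpha_j)/(alpha_j, alpha_j); the resulting 6x6 Cartan matrix is
[[2, 0, 0, 0, -1, -1], [0, 2, 0, 0, 0, -1], [0, 0, 2, -1, 0, 0], [0, 0, -1, 2, 0, -1], [-1, 0, 0, 0, 2, 0], [-1, -1, 0, -1, 0, 2]].
All simple roots have the same length, so the diagram is simply laced. The associated Dynkin diagram is a chain of 5 nodes with one extra node attached to the third node from one end (E_6), so the type is E_6.

E6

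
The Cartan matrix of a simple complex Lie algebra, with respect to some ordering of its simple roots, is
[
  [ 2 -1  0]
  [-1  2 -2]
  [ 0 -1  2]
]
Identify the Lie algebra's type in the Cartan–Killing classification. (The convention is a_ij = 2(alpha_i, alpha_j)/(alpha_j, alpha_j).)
B3

The matrix has rank 3 with 2's on the diagonal. Reading the off-diagonal entries as Dynkin edges (a single edge where a_ij = a_ji = -1; a double or triple edge where a_ij * a_ji = 2 or 3), the diagram is a chain of 3 nodes with a double edge at one end; the terminal node there is the unique short simple root (B_3). One simple-root ordering that puts it in standard form is (alpha_1, alpha_2, alpha_3). So the algebra is type B_3, i.e. so(7).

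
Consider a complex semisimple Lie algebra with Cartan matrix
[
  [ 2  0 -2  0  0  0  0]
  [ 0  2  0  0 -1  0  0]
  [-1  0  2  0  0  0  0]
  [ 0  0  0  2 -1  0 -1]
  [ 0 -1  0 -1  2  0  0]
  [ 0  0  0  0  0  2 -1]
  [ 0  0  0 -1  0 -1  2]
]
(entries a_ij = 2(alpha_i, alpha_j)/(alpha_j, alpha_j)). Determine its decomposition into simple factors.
A5 ⊕ B2

The diagram associated to this matrix has two connected components: the simple roots {alpha_2, alpha_4, alpha_5, alpha_6, alpha_7} form a chain of 5 nodes with single edges (A_5), and {alpha_1, alpha_3} form a chain of 2 nodes with a double edge at one end; the terminal node there is the unique short simple root (B_2). A semisimple Lie algebra decomposes uniquely as the direct sum of simple ideals, one per connected component of its Dynkin diagram, so g ≅ A_5 ⊕ B_2 (dimension 35 + 10 = 45).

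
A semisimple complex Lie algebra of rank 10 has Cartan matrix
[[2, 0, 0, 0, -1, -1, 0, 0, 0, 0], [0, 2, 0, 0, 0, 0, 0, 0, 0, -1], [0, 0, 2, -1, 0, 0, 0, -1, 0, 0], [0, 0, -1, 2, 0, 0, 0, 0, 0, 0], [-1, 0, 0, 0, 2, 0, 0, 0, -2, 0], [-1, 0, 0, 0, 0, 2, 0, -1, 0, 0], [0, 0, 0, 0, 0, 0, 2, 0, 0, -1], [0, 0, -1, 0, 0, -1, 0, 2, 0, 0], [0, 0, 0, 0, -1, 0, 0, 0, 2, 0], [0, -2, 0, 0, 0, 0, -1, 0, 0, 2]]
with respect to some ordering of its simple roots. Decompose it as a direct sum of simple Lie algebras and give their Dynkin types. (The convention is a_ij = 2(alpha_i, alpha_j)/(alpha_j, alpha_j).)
type B_3 + type B_7

The diagram associated to this matrix has two connected components: the simple roots {alpha_2, alpha_7, alpha_10} form a chain of 3 nodes with a double edge at one end; the terminal node there is the unique short simple root (B_3), and {alpha_1, alpha_3, alpha_4, alpha_5, alpha_6, alpha_8, alpha_9} form a chain of 7 nodes with a double edge at one end; the terminal node there is the unique short simple root (B_7). A semisimple Lie algebra decomposes uniquely as the direct sum of simple ideals, one per connected component of its Dynkin diagram, so g ≅ B_3 ⊕ B_7 (dimension 21 + 105 = 126).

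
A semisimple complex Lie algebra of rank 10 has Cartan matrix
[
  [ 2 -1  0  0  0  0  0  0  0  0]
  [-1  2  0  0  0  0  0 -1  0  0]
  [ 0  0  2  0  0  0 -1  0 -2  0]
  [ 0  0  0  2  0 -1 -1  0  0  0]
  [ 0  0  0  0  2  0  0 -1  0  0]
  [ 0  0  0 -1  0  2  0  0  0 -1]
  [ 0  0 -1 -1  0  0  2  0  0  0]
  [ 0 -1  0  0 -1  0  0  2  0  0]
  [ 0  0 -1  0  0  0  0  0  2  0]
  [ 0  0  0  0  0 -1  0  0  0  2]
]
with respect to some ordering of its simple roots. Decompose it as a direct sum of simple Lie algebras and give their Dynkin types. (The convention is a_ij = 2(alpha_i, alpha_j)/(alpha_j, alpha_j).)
type A_4 ⊕ type B_6

The diagram associated to this matrix has two connected components: the simple roots {alpha_1, alpha_2, alpha_5, alpha_8} form a chain of 4 nodes with single edges (A_4), and {alpha_3, alpha_4, alpha_6, alpha_7, alpha_9, alpha_10} form a chain of 6 nodes with a double edge at one end; the terminal node there is the unique short simple root (B_6). A semisimple Lie algebra decomposes uniquely as the direct sum of simple ideals, one per connected component of its Dynkin diagram, so g ≅ A_4 ⊕ B_6 (dimension 24 + 78 = 102).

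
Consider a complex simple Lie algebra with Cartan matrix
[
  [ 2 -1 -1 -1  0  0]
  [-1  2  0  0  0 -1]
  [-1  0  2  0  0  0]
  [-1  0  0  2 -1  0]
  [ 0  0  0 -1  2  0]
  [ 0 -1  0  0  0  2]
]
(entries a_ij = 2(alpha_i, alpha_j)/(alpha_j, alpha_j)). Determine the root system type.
E_6

The matrix has rank 6 with 2's on the diagonal. Reading the off-diagonal entries as Dynkin edges (a single edge where a_ij = a_ji = -1; a double or triple edge where a_ij * a_ji = 2 or 3), the diagram is a chain of 5 nodes with one extra node attached to the third node from one end (E_6). One simple-root ordering that puts it in standard form is (alpha_5, alpha_3, alpha_4, alpha_1, alpha_2, alpha_6). So the algebra is type E_6.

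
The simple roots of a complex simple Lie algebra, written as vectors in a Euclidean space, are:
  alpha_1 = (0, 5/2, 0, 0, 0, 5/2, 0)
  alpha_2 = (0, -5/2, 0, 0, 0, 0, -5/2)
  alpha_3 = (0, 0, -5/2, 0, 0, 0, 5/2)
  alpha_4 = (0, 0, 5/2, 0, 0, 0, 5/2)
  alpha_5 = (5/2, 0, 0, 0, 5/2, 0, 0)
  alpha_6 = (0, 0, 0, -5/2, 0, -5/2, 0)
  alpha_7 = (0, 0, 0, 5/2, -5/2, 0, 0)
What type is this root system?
D_7 (so(14))

Compute the Cartan integers a_ij = 2(alpha_i, alpha_j)/(alpha_j, alpha_j); the resulting 7x7 Cartan matrix is
[[2, -1, 0, 0, 0, -1, 0], [-1, 2, -1, -1, 0, 0, 0], [0, -1, 2, 0, 0, 0, 0], [0, -1, 0, 2, 0, 0, 0], [0, 0, 0, 0, 2, 0, -1], [-1, 0, 0, 0, 0, 2, -1], [0, 0, 0, 0, -1, -1, 2]].
All simple roots have the same length, so the diagram is simply laced. The associated Dynkin diagram is a chain of 5 nodes with a fork of two nodes at one end (D_7), so the type is D_7 (the algebra so(14)).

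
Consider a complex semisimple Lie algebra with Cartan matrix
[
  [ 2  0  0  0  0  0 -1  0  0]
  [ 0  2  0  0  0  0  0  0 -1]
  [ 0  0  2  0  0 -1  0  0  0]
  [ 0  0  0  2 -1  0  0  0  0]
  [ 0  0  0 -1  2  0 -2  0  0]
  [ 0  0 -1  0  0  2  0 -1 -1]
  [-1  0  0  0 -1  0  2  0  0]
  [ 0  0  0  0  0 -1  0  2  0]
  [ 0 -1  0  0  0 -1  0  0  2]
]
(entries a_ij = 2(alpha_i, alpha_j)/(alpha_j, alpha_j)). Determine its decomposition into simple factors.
The diagram associated to this matrix has two connected components: the simple roots {alpha_2, alpha_3, alpha_6, alpha_8, alpha_9} form a chain of 3 nodes with a fork of two nodes at one end (D_5), and {alpha_1, alpha_4, alpha_5, alpha_7} form a chain of 4 nodes with a double edge between the middle two (F_4). A semisimple Lie algebra decomposes uniquely as the direct sum of simple ideals, one per connected component of its Dynkin diagram, so g ≅ D_5 ⊕ F_4 (dimension 45 + 52 = 97).

type D_5 ⊕ type F_4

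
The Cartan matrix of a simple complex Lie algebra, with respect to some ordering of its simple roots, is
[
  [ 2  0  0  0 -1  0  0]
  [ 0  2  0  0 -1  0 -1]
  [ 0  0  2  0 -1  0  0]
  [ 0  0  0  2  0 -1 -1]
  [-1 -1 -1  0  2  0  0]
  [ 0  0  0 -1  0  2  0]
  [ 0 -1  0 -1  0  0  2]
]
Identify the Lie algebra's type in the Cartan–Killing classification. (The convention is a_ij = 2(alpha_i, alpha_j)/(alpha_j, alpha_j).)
type D_7

The matrix has rank 7 with 2's on the diagonal. Reading the off-diagonal entries as Dynkin edges (a single edge where a_ij = a_ji = -1; a double or triple edge where a_ij * a_ji = 2 or 3), the diagram is a chain of 5 nodes with a fork of two nodes at one end (D_7). One simple-root ordering that puts it in standard form is (alpha_6, alpha_4, alpha_7, alpha_2, alpha_5, alpha_1, alpha_3). So the algebra is type D_7, i.e. so(14).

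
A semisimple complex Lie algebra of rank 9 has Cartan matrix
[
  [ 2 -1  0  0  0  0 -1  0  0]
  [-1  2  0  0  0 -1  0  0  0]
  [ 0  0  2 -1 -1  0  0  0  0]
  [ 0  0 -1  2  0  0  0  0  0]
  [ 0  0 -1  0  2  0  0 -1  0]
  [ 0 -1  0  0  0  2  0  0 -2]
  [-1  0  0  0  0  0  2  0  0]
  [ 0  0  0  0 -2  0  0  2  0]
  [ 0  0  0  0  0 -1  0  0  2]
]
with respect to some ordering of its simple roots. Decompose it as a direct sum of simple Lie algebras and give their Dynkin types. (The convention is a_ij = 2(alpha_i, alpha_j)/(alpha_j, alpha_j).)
type B_5 + type C_4

The diagram associated to this matrix has two connected components: the simple roots {alpha_1, alpha_2, alpha_6, alpha_7, alpha_9} form a chain of 5 nodes with a double edge at one end; the terminal node there is the unique short simple root (B_5), and {alpha_3, alpha_4, alpha_5, alpha_8} form a chain of 4 nodes with a double edge at one end; the terminal node there is the unique long simple root (C_4). A semisimple Lie algebra decomposes uniquely as the direct sum of simple ideals, one per connected component of its Dynkin diagram, so g ≅ B_5 ⊕ C_4 (dimension 55 + 36 = 91).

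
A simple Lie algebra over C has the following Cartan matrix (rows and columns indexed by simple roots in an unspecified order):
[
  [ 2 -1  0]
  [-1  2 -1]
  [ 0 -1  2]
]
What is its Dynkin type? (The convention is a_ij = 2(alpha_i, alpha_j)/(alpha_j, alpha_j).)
A3

The matrix has rank 3 with 2's on the diagonal. Reading the off-diagonal entries as Dynkin edges (a single edge where a_ij = a_ji = -1; a double or triple edge where a_ij * a_ji = 2 or 3), the diagram is a chain of 3 nodes with single edges (A_3). One simple-root ordering that puts it in standard form is (alpha_1, alpha_2, alpha_3). So the algebra is type A_3, i.e. sl(4).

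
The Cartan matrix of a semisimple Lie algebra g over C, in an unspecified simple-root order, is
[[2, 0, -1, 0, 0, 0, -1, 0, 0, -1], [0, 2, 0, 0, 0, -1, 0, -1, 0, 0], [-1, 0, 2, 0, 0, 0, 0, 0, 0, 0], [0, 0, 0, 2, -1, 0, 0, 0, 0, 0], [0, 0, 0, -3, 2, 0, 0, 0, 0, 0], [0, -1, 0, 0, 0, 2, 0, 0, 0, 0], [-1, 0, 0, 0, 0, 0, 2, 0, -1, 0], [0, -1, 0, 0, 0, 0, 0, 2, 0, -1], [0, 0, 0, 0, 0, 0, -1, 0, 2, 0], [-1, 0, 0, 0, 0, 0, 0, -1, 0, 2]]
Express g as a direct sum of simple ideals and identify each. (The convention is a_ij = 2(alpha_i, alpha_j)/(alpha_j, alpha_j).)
E_8 + G_2

The diagram associated to this matrix has two connected components: the simple roots {alpha_1, alpha_2, alpha_3, alpha_6, alpha_7, alpha_8, alpha_9, alpha_10} form a chain of 7 nodes with one extra node attached to the third node from one end (E_8), and {alpha_4, alpha_5} form two nodes joined by a triple edge (G_2). A semisimple Lie algebra decomposes uniquely as the direct sum of simple ideals, one per connected component of its Dynkin diagram, so g ≅ E_8 ⊕ G_2 (dimension 248 + 14 = 262).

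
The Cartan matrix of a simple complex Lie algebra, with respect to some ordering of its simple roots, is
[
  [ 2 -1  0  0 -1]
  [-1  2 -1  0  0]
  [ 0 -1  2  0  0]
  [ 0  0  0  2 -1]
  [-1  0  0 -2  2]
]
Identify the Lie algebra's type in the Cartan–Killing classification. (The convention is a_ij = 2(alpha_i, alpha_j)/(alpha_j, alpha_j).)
B5

The matrix has rank 5 with 2's on the diagonal. Reading the off-diagonal entries as Dynkin edges (a single edge where a_ij = a_ji = -1; a double or triple edge where a_ij * a_ji = 2 or 3), the diagram is a chain of 5 nodes with a double edge at one end; the terminal node there is the unique short simple root (B_5). One simple-root ordering that puts it in standard form is (alpha_3, alpha_2, alpha_1, alpha_5, alpha_4). So the algebra is type B_5, i.e. so(11).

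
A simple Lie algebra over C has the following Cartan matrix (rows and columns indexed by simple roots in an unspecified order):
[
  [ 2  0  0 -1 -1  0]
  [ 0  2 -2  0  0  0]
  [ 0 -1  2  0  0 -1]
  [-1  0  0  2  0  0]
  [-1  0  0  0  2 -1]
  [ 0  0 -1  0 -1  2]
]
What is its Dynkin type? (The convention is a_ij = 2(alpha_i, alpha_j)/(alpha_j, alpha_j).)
The matrix has rank 6 with 2's on the diagonal. Reading the off-diagonal entries as Dynkin edges (a single edge where a_ij = a_ji = -1; a double or triple edge where a_ij * a_ji = 2 or 3), the diagram is a chain of 6 nodes with a double edge at one end; the terminal node there is the unique long simple root (C_6). One simple-root ordering that puts it in standard form is (alpha_4, alpha_1, alpha_5, alpha_6, alpha_3, alpha_2). So the algebra is type C_6, i.e. sp(12).

C_6 (sp(12))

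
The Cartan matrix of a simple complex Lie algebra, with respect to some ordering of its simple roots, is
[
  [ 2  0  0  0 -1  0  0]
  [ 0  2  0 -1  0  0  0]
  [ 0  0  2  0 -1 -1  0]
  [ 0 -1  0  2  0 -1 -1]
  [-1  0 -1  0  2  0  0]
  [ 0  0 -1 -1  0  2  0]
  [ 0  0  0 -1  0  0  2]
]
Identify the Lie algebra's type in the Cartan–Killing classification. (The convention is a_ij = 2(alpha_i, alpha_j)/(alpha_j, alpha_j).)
D_7

The matrix has rank 7 with 2's on the diagonal. Reading the off-diagonal entries as Dynkin edges (a single edge where a_ij = a_ji = -1; a double or triple edge where a_ij * a_ji = 2 or 3), the diagram is a chain of 5 nodes with a fork of two nodes at one end (D_7). One simple-root ordering that puts it in standard form is (alpha_1, alpha_5, alpha_3, alpha_6, alpha_4, alpha_7, alpha_2). So the algebra is type D_7, i.e. so(14).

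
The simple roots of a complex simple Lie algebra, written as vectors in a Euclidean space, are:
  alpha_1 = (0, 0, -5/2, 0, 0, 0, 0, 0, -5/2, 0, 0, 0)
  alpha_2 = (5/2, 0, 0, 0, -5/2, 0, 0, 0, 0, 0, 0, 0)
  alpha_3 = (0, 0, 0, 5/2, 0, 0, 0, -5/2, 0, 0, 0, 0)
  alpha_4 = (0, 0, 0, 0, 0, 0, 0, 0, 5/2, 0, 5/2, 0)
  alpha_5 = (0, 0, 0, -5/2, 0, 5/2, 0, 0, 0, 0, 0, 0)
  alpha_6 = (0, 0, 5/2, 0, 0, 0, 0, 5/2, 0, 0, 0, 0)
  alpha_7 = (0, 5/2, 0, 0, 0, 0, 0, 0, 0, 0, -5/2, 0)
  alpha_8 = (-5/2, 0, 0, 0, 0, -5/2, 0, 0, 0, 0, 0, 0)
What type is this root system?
A8

Compute the Cartan integers a_ij = 2(alpha_i, alpha_j)/(alpha_j, alpha_j); the resulting 8x8 Cartan matrix is
[[2, 0, 0, -1, 0, -1, 0, 0], [0, 2, 0, 0, 0, 0, 0, -1], [0, 0, 2, 0, -1, -1, 0, 0], [-1, 0, 0, 2, 0, 0, -1, 0], [0, 0, -1, 0, 2, 0, 0, -1], [-1, 0, -1, 0, 0, 2, 0, 0], [0, 0, 0, -1, 0, 0, 2, 0], [0, -1, 0, 0, -1, 0, 0, 2]].
All simple roots have the same length, so the diagram is simply laced. The associated Dynkin diagram is a chain of 8 nodes with single edges (A_8), so the type is A_8 (the algebra sl(9)).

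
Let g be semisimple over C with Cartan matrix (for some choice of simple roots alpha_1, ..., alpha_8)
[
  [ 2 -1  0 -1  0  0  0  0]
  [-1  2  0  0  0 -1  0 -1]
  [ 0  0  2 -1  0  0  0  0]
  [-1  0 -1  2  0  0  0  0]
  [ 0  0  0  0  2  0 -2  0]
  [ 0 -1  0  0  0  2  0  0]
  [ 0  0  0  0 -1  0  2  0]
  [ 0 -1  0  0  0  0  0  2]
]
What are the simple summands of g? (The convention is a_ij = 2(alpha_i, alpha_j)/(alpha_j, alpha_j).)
The diagram associated to this matrix has two connected components: the simple roots {alpha_5, alpha_7} form a chain of 2 nodes with a double edge at one end; the terminal node there is the unique short simple root (B_2), and {alpha_1, alpha_2, alpha_3, alpha_4, alpha_6, alpha_8} form a chain of 4 nodes with a fork of two nodes at one end (D_6). A semisimple Lie algebra decomposes uniquely as the direct sum of simple ideals, one per connected component of its Dynkin diagram, so g ≅ B_2 ⊕ D_6 (dimension 10 + 66 = 76).

type B_2 ⊕ type D_6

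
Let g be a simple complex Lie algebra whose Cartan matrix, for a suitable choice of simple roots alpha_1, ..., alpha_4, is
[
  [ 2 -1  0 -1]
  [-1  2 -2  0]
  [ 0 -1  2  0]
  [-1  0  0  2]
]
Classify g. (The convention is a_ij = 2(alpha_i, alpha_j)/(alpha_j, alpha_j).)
B4

The matrix has rank 4 with 2's on the diagonal. Reading the off-diagonal entries as Dynkin edges (a single edge where a_ij = a_ji = -1; a double or triple edge where a_ij * a_ji = 2 or 3), the diagram is a chain of 4 nodes with a double edge at one end; the terminal node there is the unique short simple root (B_4). One simple-root ordering that puts it in standard form is (alpha_4, alpha_1, alpha_2, alpha_3). So the algebra is type B_4, i.e. so(9).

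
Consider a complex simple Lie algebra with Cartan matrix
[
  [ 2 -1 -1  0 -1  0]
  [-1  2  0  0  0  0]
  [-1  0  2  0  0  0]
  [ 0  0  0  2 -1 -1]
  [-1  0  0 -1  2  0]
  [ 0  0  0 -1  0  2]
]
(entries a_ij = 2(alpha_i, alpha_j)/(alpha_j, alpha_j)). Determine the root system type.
The matrix has rank 6 with 2's on the diagonal. Reading the off-diagonal entries as Dynkin edges (a single edge where a_ij = a_ji = -1; a double or triple edge where a_ij * a_ji = 2 or 3), the diagram is a chain of 4 nodes with a fork of two nodes at one end (D_6). One simple-root ordering that puts it in standard form is (alpha_6, alpha_4, alpha_5, alpha_1, alpha_2, alpha_3). So the algebra is type D_6, i.e. so(12).

D6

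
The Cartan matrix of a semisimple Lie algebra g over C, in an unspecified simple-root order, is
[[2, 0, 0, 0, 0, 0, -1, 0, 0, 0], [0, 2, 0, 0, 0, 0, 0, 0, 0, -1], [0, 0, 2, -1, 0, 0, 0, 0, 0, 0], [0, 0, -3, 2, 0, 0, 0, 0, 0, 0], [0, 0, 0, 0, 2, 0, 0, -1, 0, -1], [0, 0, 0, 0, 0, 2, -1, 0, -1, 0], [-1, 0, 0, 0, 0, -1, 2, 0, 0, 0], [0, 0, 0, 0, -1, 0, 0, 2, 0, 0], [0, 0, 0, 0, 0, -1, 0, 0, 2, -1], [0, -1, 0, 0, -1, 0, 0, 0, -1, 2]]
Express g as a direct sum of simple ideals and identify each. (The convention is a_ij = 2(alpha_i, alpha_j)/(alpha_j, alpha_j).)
type E_8 + type G_2

The diagram associated to this matrix has two connected components: the simple roots {alpha_1, alpha_2, alpha_5, alpha_6, alpha_7, alpha_8, alpha_9, alpha_10} form a chain of 7 nodes with one extra node attached to the third node from one end (E_8), and {alpha_3, alpha_4} form two nodes joined by a triple edge (G_2). A semisimple Lie algebra decomposes uniquely as the direct sum of simple ideals, one per connected component of its Dynkin diagram, so g ≅ E_8 ⊕ G_2 (dimension 248 + 14 = 262).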